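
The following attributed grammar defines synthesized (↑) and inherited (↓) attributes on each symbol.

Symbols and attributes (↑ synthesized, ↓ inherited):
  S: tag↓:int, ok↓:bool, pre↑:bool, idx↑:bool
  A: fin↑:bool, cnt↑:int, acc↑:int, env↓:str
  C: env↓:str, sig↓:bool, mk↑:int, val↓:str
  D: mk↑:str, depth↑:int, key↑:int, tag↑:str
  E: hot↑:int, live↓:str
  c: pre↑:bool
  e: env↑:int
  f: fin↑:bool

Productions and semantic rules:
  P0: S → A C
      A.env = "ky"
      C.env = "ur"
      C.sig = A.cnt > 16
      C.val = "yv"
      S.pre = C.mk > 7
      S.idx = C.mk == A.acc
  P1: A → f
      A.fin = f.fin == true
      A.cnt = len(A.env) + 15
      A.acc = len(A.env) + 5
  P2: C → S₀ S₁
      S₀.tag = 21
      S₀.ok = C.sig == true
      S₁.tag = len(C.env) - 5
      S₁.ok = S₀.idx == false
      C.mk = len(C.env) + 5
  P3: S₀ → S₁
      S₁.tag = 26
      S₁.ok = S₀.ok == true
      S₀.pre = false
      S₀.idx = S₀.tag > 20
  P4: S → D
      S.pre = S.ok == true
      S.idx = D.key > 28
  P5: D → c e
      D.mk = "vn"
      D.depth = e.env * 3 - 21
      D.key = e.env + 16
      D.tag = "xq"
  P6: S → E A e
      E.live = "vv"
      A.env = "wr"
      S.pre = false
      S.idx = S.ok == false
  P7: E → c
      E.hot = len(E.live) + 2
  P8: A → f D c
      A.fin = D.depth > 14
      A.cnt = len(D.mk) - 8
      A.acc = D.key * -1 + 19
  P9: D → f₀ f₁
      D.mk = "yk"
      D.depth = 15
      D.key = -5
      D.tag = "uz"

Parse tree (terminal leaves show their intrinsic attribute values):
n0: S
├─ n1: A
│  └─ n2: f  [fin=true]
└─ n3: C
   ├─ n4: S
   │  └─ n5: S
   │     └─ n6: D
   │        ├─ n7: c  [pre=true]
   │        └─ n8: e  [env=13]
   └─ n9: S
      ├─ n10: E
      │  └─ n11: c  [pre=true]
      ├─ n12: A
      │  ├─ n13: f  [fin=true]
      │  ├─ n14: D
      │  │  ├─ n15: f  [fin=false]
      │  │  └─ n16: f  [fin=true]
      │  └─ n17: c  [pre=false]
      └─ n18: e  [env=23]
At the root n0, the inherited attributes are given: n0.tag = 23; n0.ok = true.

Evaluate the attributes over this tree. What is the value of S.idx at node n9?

true

1. n0.tag = 23  [given at root]
2. n0.ok = true  [given at root]
3. n1.env = "ky"  ["ky"]
4. n2.fin = true  [terminal]
5. n1.fin = true  [f.fin == true]
6. n1.cnt = 17  [len(A.env) + 15]
7. n1.acc = 7  [len(A.env) + 5]
8. n3.env = "ur"  ["ur"]
9. n3.sig = true  [A.cnt > 16]
10. n3.val = "yv"  ["yv"]
11. n4.tag = 21  [21]
12. n4.ok = true  [C.sig == true]
13. n5.tag = 26  [26]
14. n5.ok = true  [S₀.ok == true]
15. n7.pre = true  [terminal]
16. n8.env = 13  [terminal]
17. n6.mk = "vn"  ["vn"]
18. n6.depth = 18  [e.env * 3 - 21]
19. n6.key = 29  [e.env + 16]
20. n6.tag = "xq"  ["xq"]
21. n5.pre = true  [S.ok == true]
22. n5.idx = true  [D.key > 28]
23. n4.pre = false  [false]
24. n4.idx = true  [S₀.tag > 20]
25. n9.tag = -3  [len(C.env) - 5]
26. n9.ok = false  [S₀.idx == false]
27. n10.live = "vv"  ["vv"]
28. n11.pre = true  [terminal]
29. n10.hot = 4  [len(E.live) + 2]
30. n12.env = "wr"  ["wr"]
31. n13.fin = true  [terminal]
32. n15.fin = false  [terminal]
33. n16.fin = true  [terminal]
34. n14.mk = "yk"  ["yk"]
35. n14.depth = 15  [15]
36. n14.key = -5  [-5]
37. n14.tag = "uz"  ["uz"]
38. n17.pre = false  [terminal]
39. n12.fin = true  [D.depth > 14]
40. n12.cnt = -6  [len(D.mk) - 8]
41. n12.acc = 24  [D.key * -1 + 19]
42. n18.env = 23  [terminal]
43. n9.pre = false  [false]
44. n9.idx = true  [S.ok == false]
45. n3.mk = 7  [len(C.env) + 5]
46. n0.pre = false  [C.mk > 7]
47. n0.idx = true  [C.mk == A.acc]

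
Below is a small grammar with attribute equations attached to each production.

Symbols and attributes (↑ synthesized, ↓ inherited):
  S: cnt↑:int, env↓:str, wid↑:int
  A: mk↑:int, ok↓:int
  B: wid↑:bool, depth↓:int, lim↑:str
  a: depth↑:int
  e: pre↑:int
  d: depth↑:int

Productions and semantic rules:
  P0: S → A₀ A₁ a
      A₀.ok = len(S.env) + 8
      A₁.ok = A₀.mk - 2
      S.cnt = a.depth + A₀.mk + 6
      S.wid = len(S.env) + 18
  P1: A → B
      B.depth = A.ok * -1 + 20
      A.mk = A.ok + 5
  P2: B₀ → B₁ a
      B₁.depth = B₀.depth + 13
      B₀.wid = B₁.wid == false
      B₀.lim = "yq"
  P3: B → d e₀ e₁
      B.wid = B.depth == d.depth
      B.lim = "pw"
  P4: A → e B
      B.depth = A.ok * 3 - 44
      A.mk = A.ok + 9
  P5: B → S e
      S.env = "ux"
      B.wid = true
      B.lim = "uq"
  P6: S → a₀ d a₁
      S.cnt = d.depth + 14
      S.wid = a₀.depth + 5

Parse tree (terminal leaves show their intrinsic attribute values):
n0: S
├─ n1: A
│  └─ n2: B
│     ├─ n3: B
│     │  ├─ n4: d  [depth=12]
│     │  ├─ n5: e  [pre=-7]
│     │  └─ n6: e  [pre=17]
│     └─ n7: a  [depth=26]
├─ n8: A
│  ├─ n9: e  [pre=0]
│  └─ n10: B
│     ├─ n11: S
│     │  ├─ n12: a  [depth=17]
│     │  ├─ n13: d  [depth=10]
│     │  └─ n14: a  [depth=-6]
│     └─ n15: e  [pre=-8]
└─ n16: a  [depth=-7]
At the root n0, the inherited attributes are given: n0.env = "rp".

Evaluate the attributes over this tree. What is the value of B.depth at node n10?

-5

1. n0.env = "rp"  [given at root]
2. n1.ok = 10  [len(S.env) + 8]
3. n2.depth = 10  [A.ok * -1 + 20]
4. n3.depth = 23  [B₀.depth + 13]
5. n4.depth = 12  [terminal]
6. n5.pre = -7  [terminal]
7. n6.pre = 17  [terminal]
8. n3.wid = false  [B.depth == d.depth]
9. n3.lim = "pw"  ["pw"]
10. n7.depth = 26  [terminal]
11. n2.wid = true  [B₁.wid == false]
12. n2.lim = "yq"  ["yq"]
13. n1.mk = 15  [A.ok + 5]
14. n8.ok = 13  [A₀.mk - 2]
15. n9.pre = 0  [terminal]
16. n10.depth = -5  [A.ok * 3 - 44]
17. n11.env = "ux"  ["ux"]
18. n12.depth = 17  [terminal]
19. n13.depth = 10  [terminal]
20. n14.depth = -6  [terminal]
21. n11.cnt = 24  [d.depth + 14]
22. n11.wid = 22  [a₀.depth + 5]
23. n15.pre = -8  [terminal]
24. n10.wid = true  [true]
25. n10.lim = "uq"  ["uq"]
26. n8.mk = 22  [A.ok + 9]
27. n16.depth = -7  [terminal]
28. n0.cnt = 14  [a.depth + A₀.mk + 6]
29. n0.wid = 20  [len(S.env) + 18]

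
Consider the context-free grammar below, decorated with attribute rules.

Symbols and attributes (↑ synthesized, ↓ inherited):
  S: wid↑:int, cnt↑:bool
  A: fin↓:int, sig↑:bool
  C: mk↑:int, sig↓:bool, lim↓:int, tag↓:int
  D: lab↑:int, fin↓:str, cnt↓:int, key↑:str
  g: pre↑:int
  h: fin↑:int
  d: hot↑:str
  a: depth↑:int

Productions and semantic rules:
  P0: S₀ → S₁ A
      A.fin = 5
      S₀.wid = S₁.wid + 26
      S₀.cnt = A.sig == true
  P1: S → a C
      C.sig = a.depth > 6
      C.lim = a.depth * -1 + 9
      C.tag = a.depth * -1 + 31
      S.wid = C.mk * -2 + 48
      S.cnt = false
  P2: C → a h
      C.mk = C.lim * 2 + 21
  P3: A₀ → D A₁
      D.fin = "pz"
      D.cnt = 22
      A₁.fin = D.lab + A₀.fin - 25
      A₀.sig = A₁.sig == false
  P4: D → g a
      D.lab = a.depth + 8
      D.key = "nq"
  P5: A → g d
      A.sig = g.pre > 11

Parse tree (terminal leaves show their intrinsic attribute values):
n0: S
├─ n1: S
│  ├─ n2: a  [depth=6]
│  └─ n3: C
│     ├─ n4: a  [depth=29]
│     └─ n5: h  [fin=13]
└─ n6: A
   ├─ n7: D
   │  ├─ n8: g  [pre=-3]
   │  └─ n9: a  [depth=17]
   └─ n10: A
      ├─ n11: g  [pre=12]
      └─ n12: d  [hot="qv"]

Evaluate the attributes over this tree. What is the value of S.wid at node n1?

1. n2.depth = 6  [terminal]
2. n3.sig = false  [a.depth > 6]
3. n3.lim = 3  [a.depth * -1 + 9]
4. n3.tag = 25  [a.depth * -1 + 31]
5. n4.depth = 29  [terminal]
6. n5.fin = 13  [terminal]
7. n3.mk = 27  [C.lim * 2 + 21]
8. n1.wid = -6  [C.mk * -2 + 48]
9. n1.cnt = false  [false]
10. n6.fin = 5  [5]
11. n7.fin = "pz"  ["pz"]
12. n7.cnt = 22  [22]
13. n8.pre = -3  [terminal]
14. n9.depth = 17  [terminal]
15. n7.lab = 25  [a.depth + 8]
16. n7.key = "nq"  ["nq"]
17. n10.fin = 5  [D.lab + A₀.fin - 25]
18. n11.pre = 12  [terminal]
19. n12.hot = "qv"  [terminal]
20. n10.sig = true  [g.pre > 11]
21. n6.sig = false  [A₁.sig == false]
22. n0.wid = 20  [S₁.wid + 26]
23. n0.cnt = false  [A.sig == true]

-6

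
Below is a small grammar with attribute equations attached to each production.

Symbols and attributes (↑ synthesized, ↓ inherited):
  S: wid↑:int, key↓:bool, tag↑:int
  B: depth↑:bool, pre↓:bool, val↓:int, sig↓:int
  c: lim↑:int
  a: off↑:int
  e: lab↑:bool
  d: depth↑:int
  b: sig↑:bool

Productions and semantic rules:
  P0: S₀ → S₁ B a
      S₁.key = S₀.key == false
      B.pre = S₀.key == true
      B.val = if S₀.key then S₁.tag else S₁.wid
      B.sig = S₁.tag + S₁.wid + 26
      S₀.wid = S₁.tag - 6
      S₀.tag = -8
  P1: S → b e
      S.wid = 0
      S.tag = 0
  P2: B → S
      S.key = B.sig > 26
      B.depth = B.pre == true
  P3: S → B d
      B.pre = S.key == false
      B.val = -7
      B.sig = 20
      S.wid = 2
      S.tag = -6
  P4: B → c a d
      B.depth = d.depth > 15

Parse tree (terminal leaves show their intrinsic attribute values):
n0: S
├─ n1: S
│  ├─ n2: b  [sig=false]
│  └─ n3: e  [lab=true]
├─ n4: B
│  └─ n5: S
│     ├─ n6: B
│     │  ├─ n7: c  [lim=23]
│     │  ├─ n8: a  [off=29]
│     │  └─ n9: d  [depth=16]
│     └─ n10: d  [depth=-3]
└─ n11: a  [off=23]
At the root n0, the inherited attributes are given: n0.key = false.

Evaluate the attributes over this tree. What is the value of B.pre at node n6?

true

1. n0.key = false  [given at root]
2. n1.key = true  [S₀.key == false]
3. n2.sig = false  [terminal]
4. n3.lab = true  [terminal]
5. n1.wid = 0  [0]
6. n1.tag = 0  [0]
7. n4.pre = false  [S₀.key == true]
8. n4.val = 0  [if S₀.key then S₁.tag else S₁.wid]
9. n4.sig = 26  [S₁.tag + S₁.wid + 26]
10. n5.key = false  [B.sig > 26]
11. n6.pre = true  [S.key == false]
12. n6.val = -7  [-7]
13. n6.sig = 20  [20]
14. n7.lim = 23  [terminal]
15. n8.off = 29  [terminal]
16. n9.depth = 16  [terminal]
17. n6.depth = true  [d.depth > 15]
18. n10.depth = -3  [terminal]
19. n5.wid = 2  [2]
20. n5.tag = -6  [-6]
21. n4.depth = false  [B.pre == true]
22. n11.off = 23  [terminal]
23. n0.wid = -6  [S₁.tag - 6]
24. n0.tag = -8  [-8]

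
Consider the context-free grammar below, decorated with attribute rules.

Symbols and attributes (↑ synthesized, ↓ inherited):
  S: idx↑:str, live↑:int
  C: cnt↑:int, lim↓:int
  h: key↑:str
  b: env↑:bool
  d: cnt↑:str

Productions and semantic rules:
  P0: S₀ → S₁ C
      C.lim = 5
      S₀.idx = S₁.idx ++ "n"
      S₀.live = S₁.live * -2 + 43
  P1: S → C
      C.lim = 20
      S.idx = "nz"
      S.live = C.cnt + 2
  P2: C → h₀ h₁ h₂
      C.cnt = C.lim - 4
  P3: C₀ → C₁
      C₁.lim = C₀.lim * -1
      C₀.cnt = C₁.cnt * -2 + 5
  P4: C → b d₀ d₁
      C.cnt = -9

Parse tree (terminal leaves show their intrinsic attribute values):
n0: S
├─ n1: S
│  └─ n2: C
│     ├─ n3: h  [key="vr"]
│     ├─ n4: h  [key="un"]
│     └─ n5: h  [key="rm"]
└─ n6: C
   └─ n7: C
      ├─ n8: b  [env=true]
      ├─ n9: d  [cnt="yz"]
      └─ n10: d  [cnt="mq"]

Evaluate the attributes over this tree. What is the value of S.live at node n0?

7

1. n2.lim = 20  [20]
2. n3.key = "vr"  [terminal]
3. n4.key = "un"  [terminal]
4. n5.key = "rm"  [terminal]
5. n2.cnt = 16  [C.lim - 4]
6. n1.idx = "nz"  ["nz"]
7. n1.live = 18  [C.cnt + 2]
8. n6.lim = 5  [5]
9. n7.lim = -5  [C₀.lim * -1]
10. n8.env = true  [terminal]
11. n9.cnt = "yz"  [terminal]
12. n10.cnt = "mq"  [terminal]
13. n7.cnt = -9  [-9]
14. n6.cnt = 23  [C₁.cnt * -2 + 5]
15. n0.idx = "nzn"  [S₁.idx ++ "n"]
16. n0.live = 7  [S₁.live * -2 + 43]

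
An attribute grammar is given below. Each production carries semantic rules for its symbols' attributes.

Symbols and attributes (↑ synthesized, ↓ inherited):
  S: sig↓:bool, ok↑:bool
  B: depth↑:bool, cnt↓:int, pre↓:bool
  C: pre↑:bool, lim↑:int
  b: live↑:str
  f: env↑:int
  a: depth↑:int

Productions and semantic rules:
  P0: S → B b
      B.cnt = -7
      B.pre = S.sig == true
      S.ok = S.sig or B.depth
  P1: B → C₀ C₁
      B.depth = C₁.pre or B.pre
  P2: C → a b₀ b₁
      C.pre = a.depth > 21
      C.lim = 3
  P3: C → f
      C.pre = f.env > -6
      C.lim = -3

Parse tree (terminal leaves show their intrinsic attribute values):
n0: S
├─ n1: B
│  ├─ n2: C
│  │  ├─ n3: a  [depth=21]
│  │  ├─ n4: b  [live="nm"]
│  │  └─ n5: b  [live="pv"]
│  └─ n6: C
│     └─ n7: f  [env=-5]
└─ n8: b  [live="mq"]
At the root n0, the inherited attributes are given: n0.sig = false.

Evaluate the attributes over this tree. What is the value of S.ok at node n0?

1. n0.sig = false  [given at root]
2. n1.cnt = -7  [-7]
3. n1.pre = false  [S.sig == true]
4. n3.depth = 21  [terminal]
5. n4.live = "nm"  [terminal]
6. n5.live = "pv"  [terminal]
7. n2.pre = false  [a.depth > 21]
8. n2.lim = 3  [3]
9. n7.env = -5  [terminal]
10. n6.pre = true  [f.env > -6]
11. n6.lim = -3  [-3]
12. n1.depth = true  [C₁.pre or B.pre]
13. n8.live = "mq"  [terminal]
14. n0.ok = true  [S.sig or B.depth]

true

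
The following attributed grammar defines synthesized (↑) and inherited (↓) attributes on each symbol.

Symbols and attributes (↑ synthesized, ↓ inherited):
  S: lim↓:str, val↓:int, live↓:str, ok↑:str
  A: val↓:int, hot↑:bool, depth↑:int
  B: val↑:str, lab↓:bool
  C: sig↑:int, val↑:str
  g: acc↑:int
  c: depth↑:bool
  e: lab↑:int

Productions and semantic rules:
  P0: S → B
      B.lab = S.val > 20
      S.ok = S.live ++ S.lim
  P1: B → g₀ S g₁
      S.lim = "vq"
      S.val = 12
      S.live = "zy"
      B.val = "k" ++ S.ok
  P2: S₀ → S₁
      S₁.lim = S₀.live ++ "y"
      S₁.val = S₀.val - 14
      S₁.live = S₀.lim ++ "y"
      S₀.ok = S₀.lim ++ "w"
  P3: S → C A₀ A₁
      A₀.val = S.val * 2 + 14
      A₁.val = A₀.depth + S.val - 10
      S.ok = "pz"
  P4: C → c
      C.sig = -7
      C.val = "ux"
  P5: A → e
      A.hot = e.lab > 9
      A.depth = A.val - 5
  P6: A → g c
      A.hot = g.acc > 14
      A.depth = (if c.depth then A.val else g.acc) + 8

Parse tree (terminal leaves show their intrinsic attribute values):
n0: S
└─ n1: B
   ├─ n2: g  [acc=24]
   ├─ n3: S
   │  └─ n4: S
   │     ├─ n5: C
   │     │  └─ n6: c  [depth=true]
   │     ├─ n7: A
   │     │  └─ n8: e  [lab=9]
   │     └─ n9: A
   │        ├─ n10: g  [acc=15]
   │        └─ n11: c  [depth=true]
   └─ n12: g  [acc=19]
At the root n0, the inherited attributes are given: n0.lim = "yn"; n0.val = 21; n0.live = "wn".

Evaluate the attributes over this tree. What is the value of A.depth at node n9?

1. n0.lim = "yn"  [given at root]
2. n0.val = 21  [given at root]
3. n0.live = "wn"  [given at root]
4. n1.lab = true  [S.val > 20]
5. n2.acc = 24  [terminal]
6. n3.lim = "vq"  ["vq"]
7. n3.val = 12  [12]
8. n3.live = "zy"  ["zy"]
9. n4.lim = "zyy"  [S₀.live ++ "y"]
10. n4.val = -2  [S₀.val - 14]
11. n4.live = "vqy"  [S₀.lim ++ "y"]
12. n6.depth = true  [terminal]
13. n5.sig = -7  [-7]
14. n5.val = "ux"  ["ux"]
15. n7.val = 10  [S.val * 2 + 14]
16. n8.lab = 9  [terminal]
17. n7.hot = false  [e.lab > 9]
18. n7.depth = 5  [A.val - 5]
19. n9.val = -7  [A₀.depth + S.val - 10]
20. n10.acc = 15  [terminal]
21. n11.depth = true  [terminal]
22. n9.hot = true  [g.acc > 14]
23. n9.depth = 1  [(if c.depth then A.val else g.acc) + 8]
24. n4.ok = "pz"  ["pz"]
25. n3.ok = "vqw"  [S₀.lim ++ "w"]
26. n12.acc = 19  [terminal]
27. n1.val = "kvqw"  ["k" ++ S.ok]
28. n0.ok = "wnyn"  [S.live ++ S.lim]

1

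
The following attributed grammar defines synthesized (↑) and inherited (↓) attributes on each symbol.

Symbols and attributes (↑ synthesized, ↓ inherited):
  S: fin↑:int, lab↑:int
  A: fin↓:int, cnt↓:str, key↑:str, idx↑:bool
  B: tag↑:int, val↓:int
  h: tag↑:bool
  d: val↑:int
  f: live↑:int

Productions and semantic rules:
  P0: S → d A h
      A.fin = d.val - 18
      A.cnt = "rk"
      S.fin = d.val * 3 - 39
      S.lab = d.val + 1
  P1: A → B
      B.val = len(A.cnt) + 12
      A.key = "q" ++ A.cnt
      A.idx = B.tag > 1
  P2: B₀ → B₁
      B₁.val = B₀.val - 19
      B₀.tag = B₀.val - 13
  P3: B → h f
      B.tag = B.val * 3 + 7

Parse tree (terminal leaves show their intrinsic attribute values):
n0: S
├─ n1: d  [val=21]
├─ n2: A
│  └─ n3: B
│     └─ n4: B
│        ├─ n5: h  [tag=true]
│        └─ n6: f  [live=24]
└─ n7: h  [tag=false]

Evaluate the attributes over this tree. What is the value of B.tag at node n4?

1. n1.val = 21  [terminal]
2. n2.fin = 3  [d.val - 18]
3. n2.cnt = "rk"  ["rk"]
4. n3.val = 14  [len(A.cnt) + 12]
5. n4.val = -5  [B₀.val - 19]
6. n5.tag = true  [terminal]
7. n6.live = 24  [terminal]
8. n4.tag = -8  [B.val * 3 + 7]
9. n3.tag = 1  [B₀.val - 13]
10. n2.key = "qrk"  ["q" ++ A.cnt]
11. n2.idx = false  [B.tag > 1]
12. n7.tag = false  [terminal]
13. n0.fin = 24  [d.val * 3 - 39]
14. n0.lab = 22  [d.val + 1]

-8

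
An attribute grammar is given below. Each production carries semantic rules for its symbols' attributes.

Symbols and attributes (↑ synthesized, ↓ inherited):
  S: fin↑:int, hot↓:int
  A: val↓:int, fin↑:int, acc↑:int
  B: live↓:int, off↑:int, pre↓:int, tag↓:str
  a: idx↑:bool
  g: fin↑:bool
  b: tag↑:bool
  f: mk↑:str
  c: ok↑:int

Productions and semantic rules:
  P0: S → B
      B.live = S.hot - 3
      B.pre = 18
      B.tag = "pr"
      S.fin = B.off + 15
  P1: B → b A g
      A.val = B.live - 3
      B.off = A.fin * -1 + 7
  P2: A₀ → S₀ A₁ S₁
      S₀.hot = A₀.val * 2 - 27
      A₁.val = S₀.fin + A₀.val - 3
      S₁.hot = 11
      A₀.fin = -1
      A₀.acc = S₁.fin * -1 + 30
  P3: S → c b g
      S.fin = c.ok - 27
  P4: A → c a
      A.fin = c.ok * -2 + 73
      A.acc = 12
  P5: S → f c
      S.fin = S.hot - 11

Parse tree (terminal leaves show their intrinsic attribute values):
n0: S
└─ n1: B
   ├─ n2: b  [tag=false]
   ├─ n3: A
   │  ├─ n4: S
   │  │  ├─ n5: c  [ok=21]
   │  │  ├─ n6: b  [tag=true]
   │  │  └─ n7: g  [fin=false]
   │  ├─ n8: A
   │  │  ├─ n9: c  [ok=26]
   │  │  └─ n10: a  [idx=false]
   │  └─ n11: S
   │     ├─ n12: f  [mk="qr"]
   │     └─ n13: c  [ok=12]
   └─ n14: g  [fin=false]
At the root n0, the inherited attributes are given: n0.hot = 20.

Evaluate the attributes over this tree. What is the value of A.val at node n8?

5

1. n0.hot = 20  [given at root]
2. n1.live = 17  [S.hot - 3]
3. n1.pre = 18  [18]
4. n1.tag = "pr"  ["pr"]
5. n2.tag = false  [terminal]
6. n3.val = 14  [B.live - 3]
7. n4.hot = 1  [A₀.val * 2 - 27]
8. n5.ok = 21  [terminal]
9. n6.tag = true  [terminal]
10. n7.fin = false  [terminal]
11. n4.fin = -6  [c.ok - 27]
12. n8.val = 5  [S₀.fin + A₀.val - 3]
13. n9.ok = 26  [terminal]
14. n10.idx = false  [terminal]
15. n8.fin = 21  [c.ok * -2 + 73]
16. n8.acc = 12  [12]
17. n11.hot = 11  [11]
18. n12.mk = "qr"  [terminal]
19. n13.ok = 12  [terminal]
20. n11.fin = 0  [S.hot - 11]
21. n3.fin = -1  [-1]
22. n3.acc = 30  [S₁.fin * -1 + 30]
23. n14.fin = false  [terminal]
24. n1.off = 8  [A.fin * -1 + 7]
25. n0.fin = 23  [B.off + 15]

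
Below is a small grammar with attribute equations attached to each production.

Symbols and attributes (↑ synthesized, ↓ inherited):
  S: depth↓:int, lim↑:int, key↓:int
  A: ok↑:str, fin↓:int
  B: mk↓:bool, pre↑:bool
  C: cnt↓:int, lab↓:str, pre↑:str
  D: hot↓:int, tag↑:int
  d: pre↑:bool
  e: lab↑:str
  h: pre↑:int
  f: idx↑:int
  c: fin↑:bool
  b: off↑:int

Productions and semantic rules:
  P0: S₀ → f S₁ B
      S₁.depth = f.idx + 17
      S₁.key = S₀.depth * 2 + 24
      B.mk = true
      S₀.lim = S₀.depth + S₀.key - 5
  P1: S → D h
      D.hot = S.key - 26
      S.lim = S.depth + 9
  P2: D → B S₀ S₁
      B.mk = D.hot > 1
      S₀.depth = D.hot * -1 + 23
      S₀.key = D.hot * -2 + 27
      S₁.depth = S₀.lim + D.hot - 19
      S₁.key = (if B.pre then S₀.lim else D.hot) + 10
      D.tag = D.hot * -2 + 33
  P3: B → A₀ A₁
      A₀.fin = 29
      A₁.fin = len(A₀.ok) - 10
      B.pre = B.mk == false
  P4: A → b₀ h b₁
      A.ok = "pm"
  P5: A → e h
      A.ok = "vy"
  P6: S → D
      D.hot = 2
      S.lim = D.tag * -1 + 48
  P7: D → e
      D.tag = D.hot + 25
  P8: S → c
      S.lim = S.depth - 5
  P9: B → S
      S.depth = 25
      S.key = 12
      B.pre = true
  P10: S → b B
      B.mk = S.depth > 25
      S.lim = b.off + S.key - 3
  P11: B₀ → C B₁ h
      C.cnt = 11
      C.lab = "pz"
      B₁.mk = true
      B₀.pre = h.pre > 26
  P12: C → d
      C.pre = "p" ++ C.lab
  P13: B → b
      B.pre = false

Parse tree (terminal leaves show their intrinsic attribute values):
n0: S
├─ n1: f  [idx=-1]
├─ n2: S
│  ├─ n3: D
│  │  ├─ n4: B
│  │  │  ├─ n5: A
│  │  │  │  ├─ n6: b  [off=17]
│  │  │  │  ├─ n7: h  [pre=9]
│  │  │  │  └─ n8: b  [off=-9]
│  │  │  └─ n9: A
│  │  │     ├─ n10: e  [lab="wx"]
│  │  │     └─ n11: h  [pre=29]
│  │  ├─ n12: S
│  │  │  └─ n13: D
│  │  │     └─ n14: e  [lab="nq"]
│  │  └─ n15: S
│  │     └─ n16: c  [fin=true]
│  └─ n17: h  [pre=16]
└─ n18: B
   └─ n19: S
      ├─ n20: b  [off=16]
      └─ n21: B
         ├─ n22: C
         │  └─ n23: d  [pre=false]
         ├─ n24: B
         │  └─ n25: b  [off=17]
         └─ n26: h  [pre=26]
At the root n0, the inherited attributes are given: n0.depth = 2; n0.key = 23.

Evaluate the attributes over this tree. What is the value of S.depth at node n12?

21

1. n0.depth = 2  [given at root]
2. n0.key = 23  [given at root]
3. n1.idx = -1  [terminal]
4. n2.depth = 16  [f.idx + 17]
5. n2.key = 28  [S₀.depth * 2 + 24]
6. n3.hot = 2  [S.key - 26]
7. n4.mk = true  [D.hot > 1]
8. n5.fin = 29  [29]
9. n6.off = 17  [terminal]
10. n7.pre = 9  [terminal]
11. n8.off = -9  [terminal]
12. n5.ok = "pm"  ["pm"]
13. n9.fin = -8  [len(A₀.ok) - 10]
14. n10.lab = "wx"  [terminal]
15. n11.pre = 29  [terminal]
16. n9.ok = "vy"  ["vy"]
17. n4.pre = false  [B.mk == false]
18. n12.depth = 21  [D.hot * -1 + 23]
19. n12.key = 23  [D.hot * -2 + 27]
20. n13.hot = 2  [2]
21. n14.lab = "nq"  [terminal]
22. n13.tag = 27  [D.hot + 25]
23. n12.lim = 21  [D.tag * -1 + 48]
24. n15.depth = 4  [S₀.lim + D.hot - 19]
25. n15.key = 12  [(if B.pre then S₀.lim else D.hot) + 10]
26. n16.fin = true  [terminal]
27. n15.lim = -1  [S.depth - 5]
28. n3.tag = 29  [D.hot * -2 + 33]
29. n17.pre = 16  [terminal]
30. n2.lim = 25  [S.depth + 9]
31. n18.mk = true  [true]
32. n19.depth = 25  [25]
33. n19.key = 12  [12]
34. n20.off = 16  [terminal]
35. n21.mk = false  [S.depth > 25]
36. n22.cnt = 11  [11]
37. n22.lab = "pz"  ["pz"]
38. n23.pre = false  [terminal]
39. n22.pre = "ppz"  ["p" ++ C.lab]
40. n24.mk = true  [true]
41. n25.off = 17  [terminal]
42. n24.pre = false  [false]
43. n26.pre = 26  [terminal]
44. n21.pre = false  [h.pre > 26]
45. n19.lim = 25  [b.off + S.key - 3]
46. n18.pre = true  [true]
47. n0.lim = 20  [S₀.depth + S₀.key - 5]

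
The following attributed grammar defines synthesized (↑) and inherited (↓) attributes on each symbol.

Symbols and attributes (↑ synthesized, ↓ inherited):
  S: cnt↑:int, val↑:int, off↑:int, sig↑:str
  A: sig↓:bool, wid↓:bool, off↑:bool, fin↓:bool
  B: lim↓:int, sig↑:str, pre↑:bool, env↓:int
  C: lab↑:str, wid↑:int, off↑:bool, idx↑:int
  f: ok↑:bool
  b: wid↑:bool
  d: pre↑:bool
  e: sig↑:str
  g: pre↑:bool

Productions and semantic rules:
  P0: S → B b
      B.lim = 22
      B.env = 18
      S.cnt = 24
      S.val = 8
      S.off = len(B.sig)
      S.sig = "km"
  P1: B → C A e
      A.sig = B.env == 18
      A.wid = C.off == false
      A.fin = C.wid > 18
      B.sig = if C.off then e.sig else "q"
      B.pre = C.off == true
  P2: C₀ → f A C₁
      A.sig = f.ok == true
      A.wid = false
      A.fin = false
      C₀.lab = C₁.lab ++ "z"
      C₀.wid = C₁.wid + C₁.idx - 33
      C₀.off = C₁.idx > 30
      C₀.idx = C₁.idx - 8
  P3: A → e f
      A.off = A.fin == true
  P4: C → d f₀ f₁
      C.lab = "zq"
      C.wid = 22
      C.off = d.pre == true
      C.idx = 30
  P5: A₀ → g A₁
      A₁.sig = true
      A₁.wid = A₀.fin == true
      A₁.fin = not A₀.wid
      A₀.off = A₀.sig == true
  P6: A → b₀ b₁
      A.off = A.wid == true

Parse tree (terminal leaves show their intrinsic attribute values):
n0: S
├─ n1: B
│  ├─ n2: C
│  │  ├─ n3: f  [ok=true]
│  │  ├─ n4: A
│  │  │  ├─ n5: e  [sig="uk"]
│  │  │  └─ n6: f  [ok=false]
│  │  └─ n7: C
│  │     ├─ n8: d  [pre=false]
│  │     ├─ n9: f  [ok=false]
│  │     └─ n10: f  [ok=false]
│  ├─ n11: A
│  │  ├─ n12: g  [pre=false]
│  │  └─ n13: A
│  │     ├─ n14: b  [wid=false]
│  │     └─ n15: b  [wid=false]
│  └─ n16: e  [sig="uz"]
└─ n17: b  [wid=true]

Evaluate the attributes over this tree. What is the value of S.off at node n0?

1. n1.lim = 22  [22]
2. n1.env = 18  [18]
3. n3.ok = true  [terminal]
4. n4.sig = true  [f.ok == true]
5. n4.wid = false  [false]
6. n4.fin = false  [false]
7. n5.sig = "uk"  [terminal]
8. n6.ok = false  [terminal]
9. n4.off = false  [A.fin == true]
10. n8.pre = false  [terminal]
11. n9.ok = false  [terminal]
12. n10.ok = false  [terminal]
13. n7.lab = "zq"  ["zq"]
14. n7.wid = 22  [22]
15. n7.off = false  [d.pre == true]
16. n7.idx = 30  [30]
17. n2.lab = "zqz"  [C₁.lab ++ "z"]
18. n2.wid = 19  [C₁.wid + C₁.idx - 33]
19. n2.off = false  [C₁.idx > 30]
20. n2.idx = 22  [C₁.idx - 8]
21. n11.sig = true  [B.env == 18]
22. n11.wid = true  [C.off == false]
23. n11.fin = true  [C.wid > 18]
24. n12.pre = false  [terminal]
25. n13.sig = true  [true]
26. n13.wid = true  [A₀.fin == true]
27. n13.fin = false  [not A₀.wid]
28. n14.wid = false  [terminal]
29. n15.wid = false  [terminal]
30. n13.off = true  [A.wid == true]
31. n11.off = true  [A₀.sig == true]
32. n16.sig = "uz"  [terminal]
33. n1.sig = "q"  [if C.off then e.sig else "q"]
34. n1.pre = false  [C.off == true]
35. n17.wid = true  [terminal]
36. n0.cnt = 24  [24]
37. n0.val = 8  [8]
38. n0.off = 1  [len(B.sig)]
39. n0.sig = "km"  ["km"]

1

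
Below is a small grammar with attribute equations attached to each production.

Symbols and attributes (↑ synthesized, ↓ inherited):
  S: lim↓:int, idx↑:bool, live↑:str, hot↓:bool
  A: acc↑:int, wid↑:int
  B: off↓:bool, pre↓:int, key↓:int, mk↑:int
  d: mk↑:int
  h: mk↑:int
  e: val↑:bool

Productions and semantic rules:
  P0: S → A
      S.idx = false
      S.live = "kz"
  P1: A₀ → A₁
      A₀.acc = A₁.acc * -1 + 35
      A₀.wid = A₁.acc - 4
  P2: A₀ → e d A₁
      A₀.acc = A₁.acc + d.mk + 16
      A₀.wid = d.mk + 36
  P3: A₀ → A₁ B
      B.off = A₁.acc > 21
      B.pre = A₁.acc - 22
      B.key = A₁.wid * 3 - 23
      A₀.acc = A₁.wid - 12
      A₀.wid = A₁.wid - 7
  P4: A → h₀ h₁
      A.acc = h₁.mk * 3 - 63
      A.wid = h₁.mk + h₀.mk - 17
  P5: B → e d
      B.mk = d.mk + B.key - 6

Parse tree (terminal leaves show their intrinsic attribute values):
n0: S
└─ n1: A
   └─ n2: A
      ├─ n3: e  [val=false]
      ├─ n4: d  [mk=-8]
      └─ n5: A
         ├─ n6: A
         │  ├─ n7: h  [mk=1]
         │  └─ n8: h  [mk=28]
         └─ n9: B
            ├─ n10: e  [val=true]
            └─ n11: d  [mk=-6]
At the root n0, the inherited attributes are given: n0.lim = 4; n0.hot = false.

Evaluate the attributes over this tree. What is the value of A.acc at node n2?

1. n0.lim = 4  [given at root]
2. n0.hot = false  [given at root]
3. n3.val = false  [terminal]
4. n4.mk = -8  [terminal]
5. n7.mk = 1  [terminal]
6. n8.mk = 28  [terminal]
7. n6.acc = 21  [h₁.mk * 3 - 63]
8. n6.wid = 12  [h₁.mk + h₀.mk - 17]
9. n9.off = false  [A₁.acc > 21]
10. n9.pre = -1  [A₁.acc - 22]
11. n9.key = 13  [A₁.wid * 3 - 23]
12. n10.val = true  [terminal]
13. n11.mk = -6  [terminal]
14. n9.mk = 1  [d.mk + B.key - 6]
15. n5.acc = 0  [A₁.wid - 12]
16. n5.wid = 5  [A₁.wid - 7]
17. n2.acc = 8  [A₁.acc + d.mk + 16]
18. n2.wid = 28  [d.mk + 36]
19. n1.acc = 27  [A₁.acc * -1 + 35]
20. n1.wid = 4  [A₁.acc - 4]
21. n0.idx = false  [false]
22. n0.live = "kz"  ["kz"]

8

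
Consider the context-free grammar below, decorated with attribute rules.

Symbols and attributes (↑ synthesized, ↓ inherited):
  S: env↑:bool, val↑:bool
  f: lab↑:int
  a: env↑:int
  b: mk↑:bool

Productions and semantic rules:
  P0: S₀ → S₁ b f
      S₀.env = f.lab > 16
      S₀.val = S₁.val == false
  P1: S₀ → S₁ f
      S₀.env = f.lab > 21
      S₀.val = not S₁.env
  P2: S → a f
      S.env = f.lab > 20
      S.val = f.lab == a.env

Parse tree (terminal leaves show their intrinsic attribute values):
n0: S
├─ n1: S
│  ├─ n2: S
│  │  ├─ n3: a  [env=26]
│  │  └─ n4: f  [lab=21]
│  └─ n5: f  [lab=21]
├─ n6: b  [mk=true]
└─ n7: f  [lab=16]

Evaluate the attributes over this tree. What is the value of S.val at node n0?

true

1. n3.env = 26  [terminal]
2. n4.lab = 21  [terminal]
3. n2.env = true  [f.lab > 20]
4. n2.val = false  [f.lab == a.env]
5. n5.lab = 21  [terminal]
6. n1.env = false  [f.lab > 21]
7. n1.val = false  [not S₁.env]
8. n6.mk = true  [terminal]
9. n7.lab = 16  [terminal]
10. n0.env = false  [f.lab > 16]
11. n0.val = true  [S₁.val == false]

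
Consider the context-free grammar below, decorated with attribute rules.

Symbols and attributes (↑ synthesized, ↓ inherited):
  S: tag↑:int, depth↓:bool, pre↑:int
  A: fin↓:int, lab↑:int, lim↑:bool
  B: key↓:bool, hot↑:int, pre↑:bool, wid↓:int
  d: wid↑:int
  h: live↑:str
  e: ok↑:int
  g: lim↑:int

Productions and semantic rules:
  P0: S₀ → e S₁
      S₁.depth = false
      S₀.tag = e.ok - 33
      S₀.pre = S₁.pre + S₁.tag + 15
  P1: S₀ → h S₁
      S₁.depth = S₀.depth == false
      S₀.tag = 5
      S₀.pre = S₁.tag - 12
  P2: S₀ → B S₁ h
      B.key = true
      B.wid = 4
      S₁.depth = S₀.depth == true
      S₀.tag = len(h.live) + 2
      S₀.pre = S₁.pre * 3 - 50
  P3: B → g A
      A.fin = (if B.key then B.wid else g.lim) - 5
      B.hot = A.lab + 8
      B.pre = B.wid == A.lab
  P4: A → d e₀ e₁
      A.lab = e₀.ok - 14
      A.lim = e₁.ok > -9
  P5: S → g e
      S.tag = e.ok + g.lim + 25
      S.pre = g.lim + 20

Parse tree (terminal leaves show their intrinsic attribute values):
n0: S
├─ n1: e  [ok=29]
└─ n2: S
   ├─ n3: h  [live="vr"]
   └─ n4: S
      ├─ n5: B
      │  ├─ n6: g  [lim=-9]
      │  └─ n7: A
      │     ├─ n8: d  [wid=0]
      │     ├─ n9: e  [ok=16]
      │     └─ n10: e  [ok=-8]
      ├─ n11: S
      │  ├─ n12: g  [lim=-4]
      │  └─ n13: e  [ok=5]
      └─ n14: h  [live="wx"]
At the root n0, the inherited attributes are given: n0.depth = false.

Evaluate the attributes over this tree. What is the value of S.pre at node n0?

1. n0.depth = false  [given at root]
2. n1.ok = 29  [terminal]
3. n2.depth = false  [false]
4. n3.live = "vr"  [terminal]
5. n4.depth = true  [S₀.depth == false]
6. n5.key = true  [true]
7. n5.wid = 4  [4]
8. n6.lim = -9  [terminal]
9. n7.fin = -1  [(if B.key then B.wid else g.lim) - 5]
10. n8.wid = 0  [terminal]
11. n9.ok = 16  [terminal]
12. n10.ok = -8  [terminal]
13. n7.lab = 2  [e₀.ok - 14]
14. n7.lim = true  [e₁.ok > -9]
15. n5.hot = 10  [A.lab + 8]
16. n5.pre = false  [B.wid == A.lab]
17. n11.depth = true  [S₀.depth == true]
18. n12.lim = -4  [terminal]
19. n13.ok = 5  [terminal]
20. n11.tag = 26  [e.ok + g.lim + 25]
21. n11.pre = 16  [g.lim + 20]
22. n14.live = "wx"  [terminal]
23. n4.tag = 4  [len(h.live) + 2]
24. n4.pre = -2  [S₁.pre * 3 - 50]
25. n2.tag = 5  [5]
26. n2.pre = -8  [S₁.tag - 12]
27. n0.tag = -4  [e.ok - 33]
28. n0.pre = 12  [S₁.pre + S₁.tag + 15]

12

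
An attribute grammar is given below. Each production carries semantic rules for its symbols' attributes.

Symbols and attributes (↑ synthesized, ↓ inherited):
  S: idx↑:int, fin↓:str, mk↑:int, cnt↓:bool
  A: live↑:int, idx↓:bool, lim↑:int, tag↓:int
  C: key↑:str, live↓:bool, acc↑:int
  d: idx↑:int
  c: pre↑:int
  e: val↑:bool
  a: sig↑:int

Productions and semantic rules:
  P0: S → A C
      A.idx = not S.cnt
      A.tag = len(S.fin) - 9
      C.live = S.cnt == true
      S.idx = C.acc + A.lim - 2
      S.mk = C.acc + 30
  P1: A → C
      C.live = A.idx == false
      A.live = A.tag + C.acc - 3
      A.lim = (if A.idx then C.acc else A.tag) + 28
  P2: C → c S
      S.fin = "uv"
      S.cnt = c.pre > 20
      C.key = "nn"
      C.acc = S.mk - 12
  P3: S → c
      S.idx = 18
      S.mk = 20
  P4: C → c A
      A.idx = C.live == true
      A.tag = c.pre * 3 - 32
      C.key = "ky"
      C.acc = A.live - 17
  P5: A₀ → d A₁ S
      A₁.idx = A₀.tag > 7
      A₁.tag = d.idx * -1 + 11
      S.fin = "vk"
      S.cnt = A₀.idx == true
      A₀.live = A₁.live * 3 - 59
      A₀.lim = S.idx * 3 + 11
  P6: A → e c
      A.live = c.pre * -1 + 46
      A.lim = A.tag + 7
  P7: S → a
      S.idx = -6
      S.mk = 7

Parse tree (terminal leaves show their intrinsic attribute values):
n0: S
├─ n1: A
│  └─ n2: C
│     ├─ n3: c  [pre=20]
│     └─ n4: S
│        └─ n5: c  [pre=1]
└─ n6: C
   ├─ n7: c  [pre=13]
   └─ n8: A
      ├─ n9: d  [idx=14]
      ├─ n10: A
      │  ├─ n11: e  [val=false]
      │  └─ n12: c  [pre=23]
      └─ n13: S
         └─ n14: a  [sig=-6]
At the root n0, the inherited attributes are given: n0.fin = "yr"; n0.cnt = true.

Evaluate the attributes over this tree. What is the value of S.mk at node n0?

1. n0.fin = "yr"  [given at root]
2. n0.cnt = true  [given at root]
3. n1.idx = false  [not S.cnt]
4. n1.tag = -7  [len(S.fin) - 9]
5. n2.live = true  [A.idx == false]
6. n3.pre = 20  [terminal]
7. n4.fin = "uv"  ["uv"]
8. n4.cnt = false  [c.pre > 20]
9. n5.pre = 1  [terminal]
10. n4.idx = 18  [18]
11. n4.mk = 20  [20]
12. n2.key = "nn"  ["nn"]
13. n2.acc = 8  [S.mk - 12]
14. n1.live = -2  [A.tag + C.acc - 3]
15. n1.lim = 21  [(if A.idx then C.acc else A.tag) + 28]
16. n6.live = true  [S.cnt == true]
17. n7.pre = 13  [terminal]
18. n8.idx = true  [C.live == true]
19. n8.tag = 7  [c.pre * 3 - 32]
20. n9.idx = 14  [terminal]
21. n10.idx = false  [A₀.tag > 7]
22. n10.tag = -3  [d.idx * -1 + 11]
23. n11.val = false  [terminal]
24. n12.pre = 23  [terminal]
25. n10.live = 23  [c.pre * -1 + 46]
26. n10.lim = 4  [A.tag + 7]
27. n13.fin = "vk"  ["vk"]
28. n13.cnt = true  [A₀.idx == true]
29. n14.sig = -6  [terminal]
30. n13.idx = -6  [-6]
31. n13.mk = 7  [7]
32. n8.live = 10  [A₁.live * 3 - 59]
33. n8.lim = -7  [S.idx * 3 + 11]
34. n6.key = "ky"  ["ky"]
35. n6.acc = -7  [A.live - 17]
36. n0.idx = 12  [C.acc + A.lim - 2]
37. n0.mk = 23  [C.acc + 30]

23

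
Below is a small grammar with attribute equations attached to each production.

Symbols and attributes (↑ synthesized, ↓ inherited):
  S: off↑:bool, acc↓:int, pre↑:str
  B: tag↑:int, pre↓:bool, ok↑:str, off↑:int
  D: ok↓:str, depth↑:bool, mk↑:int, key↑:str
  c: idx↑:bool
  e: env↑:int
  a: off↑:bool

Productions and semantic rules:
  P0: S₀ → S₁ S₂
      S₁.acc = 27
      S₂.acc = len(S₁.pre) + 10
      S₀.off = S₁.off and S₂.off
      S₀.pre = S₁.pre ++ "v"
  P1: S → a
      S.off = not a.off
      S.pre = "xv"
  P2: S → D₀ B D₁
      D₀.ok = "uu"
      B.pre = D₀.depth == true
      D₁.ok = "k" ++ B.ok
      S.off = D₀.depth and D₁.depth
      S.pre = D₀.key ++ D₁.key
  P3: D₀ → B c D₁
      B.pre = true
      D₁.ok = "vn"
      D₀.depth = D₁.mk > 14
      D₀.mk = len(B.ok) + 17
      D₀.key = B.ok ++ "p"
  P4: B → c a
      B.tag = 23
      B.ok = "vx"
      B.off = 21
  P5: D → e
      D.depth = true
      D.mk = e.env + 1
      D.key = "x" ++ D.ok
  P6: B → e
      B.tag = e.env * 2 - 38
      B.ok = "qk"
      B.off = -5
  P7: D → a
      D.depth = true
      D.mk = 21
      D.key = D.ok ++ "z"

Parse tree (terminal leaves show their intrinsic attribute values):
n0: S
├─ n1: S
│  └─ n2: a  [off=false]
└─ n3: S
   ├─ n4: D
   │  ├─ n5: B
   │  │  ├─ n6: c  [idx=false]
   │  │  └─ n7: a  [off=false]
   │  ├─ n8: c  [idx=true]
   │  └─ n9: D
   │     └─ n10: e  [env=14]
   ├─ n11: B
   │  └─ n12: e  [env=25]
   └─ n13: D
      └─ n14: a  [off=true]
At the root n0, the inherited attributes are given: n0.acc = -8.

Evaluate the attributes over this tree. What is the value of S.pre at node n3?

1. n0.acc = -8  [given at root]
2. n1.acc = 27  [27]
3. n2.off = false  [terminal]
4. n1.off = true  [not a.off]
5. n1.pre = "xv"  ["xv"]
6. n3.acc = 12  [len(S₁.pre) + 10]
7. n4.ok = "uu"  ["uu"]
8. n5.pre = true  [true]
9. n6.idx = false  [terminal]
10. n7.off = false  [terminal]
11. n5.tag = 23  [23]
12. n5.ok = "vx"  ["vx"]
13. n5.off = 21  [21]
14. n8.idx = true  [terminal]
15. n9.ok = "vn"  ["vn"]
16. n10.env = 14  [terminal]
17. n9.depth = true  [true]
18. n9.mk = 15  [e.env + 1]
19. n9.key = "xvn"  ["x" ++ D.ok]
20. n4.depth = true  [D₁.mk > 14]
21. n4.mk = 19  [len(B.ok) + 17]
22. n4.key = "vxp"  [B.ok ++ "p"]
23. n11.pre = true  [D₀.depth == true]
24. n12.env = 25  [terminal]
25. n11.tag = 12  [e.env * 2 - 38]
26. n11.ok = "qk"  ["qk"]
27. n11.off = -5  [-5]
28. n13.ok = "kqk"  ["k" ++ B.ok]
29. n14.off = true  [terminal]
30. n13.depth = true  [true]
31. n13.mk = 21  [21]
32. n13.key = "kqkz"  [D.ok ++ "z"]
33. n3.off = true  [D₀.depth and D₁.depth]
34. n3.pre = "vxpkqkz"  [D₀.key ++ D₁.key]
35. n0.off = true  [S₁.off and S₂.off]
36. n0.pre = "xvv"  [S₁.pre ++ "v"]

"vxpkqkz"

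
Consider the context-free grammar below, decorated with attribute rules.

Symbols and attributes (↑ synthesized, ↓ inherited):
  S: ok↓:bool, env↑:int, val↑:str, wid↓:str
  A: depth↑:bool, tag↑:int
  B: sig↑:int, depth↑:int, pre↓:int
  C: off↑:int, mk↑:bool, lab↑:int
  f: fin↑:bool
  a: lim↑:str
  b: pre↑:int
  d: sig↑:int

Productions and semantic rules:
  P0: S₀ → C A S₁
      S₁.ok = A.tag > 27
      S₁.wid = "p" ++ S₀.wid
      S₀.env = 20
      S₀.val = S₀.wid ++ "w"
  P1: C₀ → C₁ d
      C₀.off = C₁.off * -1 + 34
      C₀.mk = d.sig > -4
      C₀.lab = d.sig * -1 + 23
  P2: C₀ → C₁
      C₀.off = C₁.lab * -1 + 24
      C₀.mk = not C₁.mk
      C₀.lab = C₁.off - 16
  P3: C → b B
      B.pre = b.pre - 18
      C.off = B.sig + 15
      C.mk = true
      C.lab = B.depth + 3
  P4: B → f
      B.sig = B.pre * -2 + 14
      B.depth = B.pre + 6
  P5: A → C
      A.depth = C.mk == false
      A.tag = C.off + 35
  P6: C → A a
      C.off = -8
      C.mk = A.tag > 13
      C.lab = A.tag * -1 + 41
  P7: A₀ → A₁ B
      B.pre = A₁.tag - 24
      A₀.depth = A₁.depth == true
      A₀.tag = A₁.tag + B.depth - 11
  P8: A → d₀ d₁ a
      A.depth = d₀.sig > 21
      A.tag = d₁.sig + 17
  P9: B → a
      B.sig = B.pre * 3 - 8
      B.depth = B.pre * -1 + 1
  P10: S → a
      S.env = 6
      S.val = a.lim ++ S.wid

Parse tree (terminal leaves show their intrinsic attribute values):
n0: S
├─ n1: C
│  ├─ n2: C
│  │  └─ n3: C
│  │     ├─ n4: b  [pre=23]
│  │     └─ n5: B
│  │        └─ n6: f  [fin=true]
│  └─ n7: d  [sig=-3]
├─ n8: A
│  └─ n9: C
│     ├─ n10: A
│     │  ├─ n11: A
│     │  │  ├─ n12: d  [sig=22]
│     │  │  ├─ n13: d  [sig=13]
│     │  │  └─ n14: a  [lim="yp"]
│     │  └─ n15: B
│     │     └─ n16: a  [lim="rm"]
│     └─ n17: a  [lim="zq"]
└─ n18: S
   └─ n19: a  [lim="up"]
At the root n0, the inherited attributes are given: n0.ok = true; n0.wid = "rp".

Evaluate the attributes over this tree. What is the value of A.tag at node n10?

14

1. n0.ok = true  [given at root]
2. n0.wid = "rp"  [given at root]
3. n4.pre = 23  [terminal]
4. n5.pre = 5  [b.pre - 18]
5. n6.fin = true  [terminal]
6. n5.sig = 4  [B.pre * -2 + 14]
7. n5.depth = 11  [B.pre + 6]
8. n3.off = 19  [B.sig + 15]
9. n3.mk = true  [true]
10. n3.lab = 14  [B.depth + 3]
11. n2.off = 10  [C₁.lab * -1 + 24]
12. n2.mk = false  [not C₁.mk]
13. n2.lab = 3  [C₁.off - 16]
14. n7.sig = -3  [terminal]
15. n1.off = 24  [C₁.off * -1 + 34]
16. n1.mk = true  [d.sig > -4]
17. n1.lab = 26  [d.sig * -1 + 23]
18. n12.sig = 22  [terminal]
19. n13.sig = 13  [terminal]
20. n14.lim = "yp"  [terminal]
21. n11.depth = true  [d₀.sig > 21]
22. n11.tag = 30  [d₁.sig + 17]
23. n15.pre = 6  [A₁.tag - 24]
24. n16.lim = "rm"  [terminal]
25. n15.sig = 10  [B.pre * 3 - 8]
26. n15.depth = -5  [B.pre * -1 + 1]
27. n10.depth = true  [A₁.depth == true]
28. n10.tag = 14  [A₁.tag + B.depth - 11]
29. n17.lim = "zq"  [terminal]
30. n9.off = -8  [-8]
31. n9.mk = true  [A.tag > 13]
32. n9.lab = 27  [A.tag * -1 + 41]
33. n8.depth = false  [C.mk == false]
34. n8.tag = 27  [C.off + 35]
35. n18.ok = false  [A.tag > 27]
36. n18.wid = "prp"  ["p" ++ S₀.wid]
37. n19.lim = "up"  [terminal]
38. n18.env = 6  [6]
39. n18.val = "upprp"  [a.lim ++ S.wid]
40. n0.env = 20  [20]
41. n0.val = "rpw"  [S₀.wid ++ "w"]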